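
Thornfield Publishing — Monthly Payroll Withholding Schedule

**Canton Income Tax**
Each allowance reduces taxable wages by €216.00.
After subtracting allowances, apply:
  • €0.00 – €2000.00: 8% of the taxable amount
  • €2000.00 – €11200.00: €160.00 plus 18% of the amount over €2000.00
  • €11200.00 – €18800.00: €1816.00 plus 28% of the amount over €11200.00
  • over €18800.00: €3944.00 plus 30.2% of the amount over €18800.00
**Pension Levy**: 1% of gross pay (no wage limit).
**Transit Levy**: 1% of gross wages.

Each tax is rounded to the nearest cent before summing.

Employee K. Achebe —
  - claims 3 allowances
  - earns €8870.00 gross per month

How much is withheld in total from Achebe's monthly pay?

Canton Income Tax: taxable = €8870.00 − 3×€216.00 = €8222.00
  €160.00 + 18% × (€8222.00 − €2000.00) = €160.00 + 18% × €6222.00 = €1279.96
Pension Levy: 1% × €8870.00 = €88.70
Transit Levy: 1% × €8870.00 = €88.70
Total: €1279.96 + €88.70 + €88.70 = €1457.36

€1457.36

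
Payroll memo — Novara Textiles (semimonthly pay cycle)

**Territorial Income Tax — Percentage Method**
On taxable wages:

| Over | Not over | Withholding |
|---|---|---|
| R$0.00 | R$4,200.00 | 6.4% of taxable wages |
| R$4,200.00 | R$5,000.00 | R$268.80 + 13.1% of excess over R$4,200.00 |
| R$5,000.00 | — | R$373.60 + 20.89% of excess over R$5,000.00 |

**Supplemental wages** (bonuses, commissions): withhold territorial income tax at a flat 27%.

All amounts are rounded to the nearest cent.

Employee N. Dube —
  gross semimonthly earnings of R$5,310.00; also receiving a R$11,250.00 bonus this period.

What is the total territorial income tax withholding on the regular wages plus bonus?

Territorial Income Tax: taxable = R$5,310.00
  R$373.60 + 20.89% × (R$5,310.00 − R$5,000.00) = R$373.60 + 20.89% × R$310.00 = R$438.36
Supplemental (27% flat on bonus): 27% × R$11,250.00 = R$3,037.50
Total territorial income tax: R$438.36 + R$3,037.50 = R$3,475.86

R$3,475.86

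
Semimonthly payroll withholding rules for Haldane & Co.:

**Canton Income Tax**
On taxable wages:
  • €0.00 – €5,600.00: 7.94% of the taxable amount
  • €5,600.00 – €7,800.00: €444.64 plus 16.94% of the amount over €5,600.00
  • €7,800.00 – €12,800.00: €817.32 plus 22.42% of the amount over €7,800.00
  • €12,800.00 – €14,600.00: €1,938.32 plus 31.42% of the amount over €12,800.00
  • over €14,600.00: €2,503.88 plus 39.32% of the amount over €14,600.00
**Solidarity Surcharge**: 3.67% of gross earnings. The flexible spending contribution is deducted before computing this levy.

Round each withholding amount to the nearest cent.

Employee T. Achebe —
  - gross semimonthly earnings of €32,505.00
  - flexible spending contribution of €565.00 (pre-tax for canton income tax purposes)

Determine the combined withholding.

Canton Income Tax: taxable = €32,505.00 − €565.00 = €31,940.00
  €2,503.88 + 39.32% × (€31,940.00 − €14,600.00) = €2,503.88 + 39.32% × €17,340.00 = €9,321.97
Solidarity Surcharge: 3.67% × €31,940.00 = €1,172.20
Total: €9,321.97 + €1,172.20 = €10,494.17

€10,494.17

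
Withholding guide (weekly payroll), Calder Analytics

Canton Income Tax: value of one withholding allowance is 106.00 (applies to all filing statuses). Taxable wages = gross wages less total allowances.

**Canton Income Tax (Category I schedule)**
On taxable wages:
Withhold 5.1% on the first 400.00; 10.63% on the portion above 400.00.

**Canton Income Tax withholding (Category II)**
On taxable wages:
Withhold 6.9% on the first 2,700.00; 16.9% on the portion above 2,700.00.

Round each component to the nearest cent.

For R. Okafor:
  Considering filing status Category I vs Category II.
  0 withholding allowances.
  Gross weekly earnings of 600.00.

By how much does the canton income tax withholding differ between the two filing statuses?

Canton Income Tax (Category I): taxable = 600.00
  20.40 + 10.63% × (600.00 − 400.00) = 20.40 + 10.63% × 200.00 = 41.66
Canton Income Tax (Category II): taxable = 600.00
  6.9% × 600.00 = 41.40
Difference: |41.66 − 41.40| = 0.26 (higher under Category I)

0.26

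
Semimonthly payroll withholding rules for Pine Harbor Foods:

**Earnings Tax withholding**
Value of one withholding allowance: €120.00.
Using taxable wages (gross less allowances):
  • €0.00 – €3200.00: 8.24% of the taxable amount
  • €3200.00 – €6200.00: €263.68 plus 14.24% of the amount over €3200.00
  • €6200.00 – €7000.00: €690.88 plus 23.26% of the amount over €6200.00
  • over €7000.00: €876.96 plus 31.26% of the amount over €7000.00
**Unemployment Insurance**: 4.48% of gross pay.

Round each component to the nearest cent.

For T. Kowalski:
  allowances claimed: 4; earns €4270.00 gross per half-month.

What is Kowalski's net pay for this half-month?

Earnings Tax: taxable = €4270.00 − 4×€120.00 = €3790.00
  €263.68 + 14.24% × (€3790.00 − €3200.00) = €263.68 + 14.24% × €590.00 = €347.70
Unemployment Insurance: 4.48% × €4270.00 = €191.30
Total withheld: €347.70 + €191.30 = €539.00
Net pay: €4270.00 − €539.00 = €3731.00

€3731.00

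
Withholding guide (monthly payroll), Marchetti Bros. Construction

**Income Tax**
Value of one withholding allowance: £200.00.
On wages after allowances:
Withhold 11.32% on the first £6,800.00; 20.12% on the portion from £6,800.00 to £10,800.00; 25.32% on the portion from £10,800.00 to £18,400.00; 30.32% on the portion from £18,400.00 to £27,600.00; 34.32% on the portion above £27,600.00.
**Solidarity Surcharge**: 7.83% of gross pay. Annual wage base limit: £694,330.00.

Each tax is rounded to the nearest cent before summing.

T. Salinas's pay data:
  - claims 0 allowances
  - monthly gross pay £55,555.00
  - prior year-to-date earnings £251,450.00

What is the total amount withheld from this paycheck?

£20,232.44

Income Tax: taxable = £55,555.00
  £6,288.32 + 34.32% × (£55,555.00 − £27,600.00) = £6,288.32 + 34.32% × £27,955.00 = £15,882.48
Solidarity Surcharge: 7.83% × £55,555.00 = £4,349.96
Total: £15,882.48 + £4,349.96 = £20,232.44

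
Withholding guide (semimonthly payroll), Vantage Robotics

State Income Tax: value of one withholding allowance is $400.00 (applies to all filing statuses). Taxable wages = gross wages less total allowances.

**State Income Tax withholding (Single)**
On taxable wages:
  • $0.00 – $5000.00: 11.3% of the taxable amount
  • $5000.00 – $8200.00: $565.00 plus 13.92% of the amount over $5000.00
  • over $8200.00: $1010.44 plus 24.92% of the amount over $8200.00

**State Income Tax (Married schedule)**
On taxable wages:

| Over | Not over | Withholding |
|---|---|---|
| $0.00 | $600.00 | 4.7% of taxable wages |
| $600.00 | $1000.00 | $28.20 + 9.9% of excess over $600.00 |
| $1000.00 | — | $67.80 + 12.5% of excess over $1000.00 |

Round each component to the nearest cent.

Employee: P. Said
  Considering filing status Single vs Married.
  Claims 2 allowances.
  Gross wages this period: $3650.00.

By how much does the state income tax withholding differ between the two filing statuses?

$23.00

State Income Tax (Single): taxable = $3650.00 − 2×$400.00 = $2850.00
  11.3% × $2850.00 = $322.05
State Income Tax (Married): taxable = $3650.00 − 2×$400.00 = $2850.00
  $67.80 + 12.5% × ($2850.00 − $1000.00) = $67.80 + 12.5% × $1850.00 = $299.05
Difference: |$322.05 − $299.05| = $23.00 (higher under Single)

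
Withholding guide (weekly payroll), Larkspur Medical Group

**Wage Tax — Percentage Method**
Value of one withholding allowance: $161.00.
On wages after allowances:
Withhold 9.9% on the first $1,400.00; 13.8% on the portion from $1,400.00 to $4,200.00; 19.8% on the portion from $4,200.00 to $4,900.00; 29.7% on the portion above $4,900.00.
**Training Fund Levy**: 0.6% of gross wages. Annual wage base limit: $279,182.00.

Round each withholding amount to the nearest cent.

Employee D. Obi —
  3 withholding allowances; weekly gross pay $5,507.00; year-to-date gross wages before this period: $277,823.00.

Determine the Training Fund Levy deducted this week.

$8.15

Training Fund Levy: cap $279,182.00 − YTD $277,823.00 = $1,359.00 subject; 0.6% × $1,359.00 = $8.15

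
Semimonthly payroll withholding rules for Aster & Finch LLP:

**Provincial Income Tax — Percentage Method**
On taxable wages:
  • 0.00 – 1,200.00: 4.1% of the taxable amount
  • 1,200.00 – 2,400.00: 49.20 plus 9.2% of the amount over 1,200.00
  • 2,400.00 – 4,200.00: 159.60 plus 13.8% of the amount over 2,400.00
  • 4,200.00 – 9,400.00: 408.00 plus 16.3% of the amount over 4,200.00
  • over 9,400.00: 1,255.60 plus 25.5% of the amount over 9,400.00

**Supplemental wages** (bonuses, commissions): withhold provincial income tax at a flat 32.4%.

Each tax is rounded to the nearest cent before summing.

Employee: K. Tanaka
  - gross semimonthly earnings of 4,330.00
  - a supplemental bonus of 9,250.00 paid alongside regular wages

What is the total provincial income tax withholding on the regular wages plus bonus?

Provincial Income Tax: taxable = 4,330.00
  408.00 + 16.3% × (4,330.00 − 4,200.00) = 408.00 + 16.3% × 130.00 = 429.19
Supplemental (32.4% flat on bonus): 32.4% × 9,250.00 = 2,997.00
Total provincial income tax: 429.19 + 2,997.00 = 3,426.19

3,426.19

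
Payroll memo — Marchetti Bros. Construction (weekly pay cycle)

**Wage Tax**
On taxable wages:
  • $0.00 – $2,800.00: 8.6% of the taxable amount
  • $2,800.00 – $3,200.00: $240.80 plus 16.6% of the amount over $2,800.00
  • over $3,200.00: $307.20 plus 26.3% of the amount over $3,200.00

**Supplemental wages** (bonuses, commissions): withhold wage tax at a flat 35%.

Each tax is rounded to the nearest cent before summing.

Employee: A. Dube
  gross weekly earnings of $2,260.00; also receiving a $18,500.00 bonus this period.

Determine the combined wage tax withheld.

$6,669.36

Wage Tax: taxable = $2,260.00
  8.6% × $2,260.00 = $194.36
Supplemental (35% flat on bonus): 35% × $18,500.00 = $6,475.00
Total wage tax: $194.36 + $6,475.00 = $6,669.36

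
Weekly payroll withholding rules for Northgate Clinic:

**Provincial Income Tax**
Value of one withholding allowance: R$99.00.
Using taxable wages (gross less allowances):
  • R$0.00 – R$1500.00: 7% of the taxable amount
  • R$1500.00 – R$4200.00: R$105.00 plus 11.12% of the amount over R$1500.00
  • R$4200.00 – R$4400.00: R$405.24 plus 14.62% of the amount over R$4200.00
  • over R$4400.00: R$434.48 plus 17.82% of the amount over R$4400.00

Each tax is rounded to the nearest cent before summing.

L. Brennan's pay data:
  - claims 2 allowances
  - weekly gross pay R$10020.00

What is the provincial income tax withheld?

Provincial Income Tax: taxable = R$10020.00 − 2×R$99.00 = R$9822.00
  R$434.48 + 17.82% × (R$9822.00 − R$4400.00) = R$434.48 + 17.82% × R$5422.00 = R$1400.68

R$1400.68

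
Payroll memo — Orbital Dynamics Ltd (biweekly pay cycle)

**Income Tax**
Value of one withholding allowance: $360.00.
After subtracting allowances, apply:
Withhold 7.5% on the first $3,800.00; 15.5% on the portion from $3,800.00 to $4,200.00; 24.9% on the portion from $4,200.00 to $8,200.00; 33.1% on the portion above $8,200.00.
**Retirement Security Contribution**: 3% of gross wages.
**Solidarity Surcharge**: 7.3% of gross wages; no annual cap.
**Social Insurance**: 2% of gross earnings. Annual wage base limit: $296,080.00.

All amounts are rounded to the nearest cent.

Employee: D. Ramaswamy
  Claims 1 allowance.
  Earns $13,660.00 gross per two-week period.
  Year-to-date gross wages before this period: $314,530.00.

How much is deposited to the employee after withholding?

Income Tax: taxable = $13,660.00 − 1×$360.00 = $13,300.00
  $1,343.00 + 33.1% × ($13,300.00 − $8,200.00) = $1,343.00 + 33.1% × $5,100.00 = $3,031.10
Retirement Security Contribution: 3% × $13,660.00 = $409.80
Solidarity Surcharge: 7.3% × $13,660.00 = $997.18
Social Insurance: YTD $314,530.00 ≥ cap $296,080.00 → $0.00
Total withheld: $3,031.10 + $409.80 + $997.18 + $0.00 = $4,438.08
Net pay: $13,660.00 − $4,438.08 = $9,221.92

$9,221.92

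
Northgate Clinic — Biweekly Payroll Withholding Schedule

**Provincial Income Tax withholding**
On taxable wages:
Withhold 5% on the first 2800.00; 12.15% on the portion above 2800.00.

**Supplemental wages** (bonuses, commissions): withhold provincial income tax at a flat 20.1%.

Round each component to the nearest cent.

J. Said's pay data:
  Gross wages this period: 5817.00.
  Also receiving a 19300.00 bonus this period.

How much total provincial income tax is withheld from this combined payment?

Provincial Income Tax: taxable = 5817.00
  140.00 + 12.15% × (5817.00 − 2800.00) = 140.00 + 12.15% × 3017.00 = 506.57
Supplemental (20.1% flat on bonus): 20.1% × 19300.00 = 3879.30
Total provincial income tax: 506.57 + 3879.30 = 4385.87

4385.87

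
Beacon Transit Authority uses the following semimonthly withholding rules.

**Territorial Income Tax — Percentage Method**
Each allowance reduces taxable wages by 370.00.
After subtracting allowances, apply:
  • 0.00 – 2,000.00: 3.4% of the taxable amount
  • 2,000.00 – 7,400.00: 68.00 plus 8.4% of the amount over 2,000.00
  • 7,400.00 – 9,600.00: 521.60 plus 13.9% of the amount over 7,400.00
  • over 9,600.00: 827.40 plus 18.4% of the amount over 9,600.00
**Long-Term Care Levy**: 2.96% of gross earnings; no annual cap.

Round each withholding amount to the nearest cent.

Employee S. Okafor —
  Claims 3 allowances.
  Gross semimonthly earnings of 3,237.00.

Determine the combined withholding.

Territorial Income Tax: taxable = 3,237.00 − 3×370.00 = 2,127.00
  68.00 + 8.4% × (2,127.00 − 2,000.00) = 68.00 + 8.4% × 127.00 = 78.67
Long-Term Care Levy: 2.96% × 3,237.00 = 95.82
Total: 78.67 + 95.82 = 174.49

174.49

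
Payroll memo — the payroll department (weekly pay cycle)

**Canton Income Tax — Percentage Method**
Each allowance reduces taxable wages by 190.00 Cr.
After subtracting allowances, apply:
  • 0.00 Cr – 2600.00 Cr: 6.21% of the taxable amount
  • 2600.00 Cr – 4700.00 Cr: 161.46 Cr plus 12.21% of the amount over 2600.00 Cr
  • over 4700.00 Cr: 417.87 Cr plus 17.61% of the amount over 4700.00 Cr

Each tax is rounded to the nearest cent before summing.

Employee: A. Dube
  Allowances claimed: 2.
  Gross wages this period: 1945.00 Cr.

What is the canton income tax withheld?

97.19 Cr

Canton Income Tax: taxable = 1945.00 Cr − 2×190.00 Cr = 1565.00 Cr
  6.21% × 1565.00 Cr = 97.19 Cr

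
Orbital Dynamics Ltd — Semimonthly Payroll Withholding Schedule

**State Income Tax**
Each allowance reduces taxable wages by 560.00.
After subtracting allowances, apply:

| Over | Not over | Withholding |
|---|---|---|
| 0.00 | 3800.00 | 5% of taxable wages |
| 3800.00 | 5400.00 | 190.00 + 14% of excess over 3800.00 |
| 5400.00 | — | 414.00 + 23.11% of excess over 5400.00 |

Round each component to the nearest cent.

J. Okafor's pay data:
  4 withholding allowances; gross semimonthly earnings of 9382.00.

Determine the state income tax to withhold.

State Income Tax: taxable = 9382.00 − 4×560.00 = 7142.00
  414.00 + 23.11% × (7142.00 − 5400.00) = 414.00 + 23.11% × 1742.00 = 816.58

816.58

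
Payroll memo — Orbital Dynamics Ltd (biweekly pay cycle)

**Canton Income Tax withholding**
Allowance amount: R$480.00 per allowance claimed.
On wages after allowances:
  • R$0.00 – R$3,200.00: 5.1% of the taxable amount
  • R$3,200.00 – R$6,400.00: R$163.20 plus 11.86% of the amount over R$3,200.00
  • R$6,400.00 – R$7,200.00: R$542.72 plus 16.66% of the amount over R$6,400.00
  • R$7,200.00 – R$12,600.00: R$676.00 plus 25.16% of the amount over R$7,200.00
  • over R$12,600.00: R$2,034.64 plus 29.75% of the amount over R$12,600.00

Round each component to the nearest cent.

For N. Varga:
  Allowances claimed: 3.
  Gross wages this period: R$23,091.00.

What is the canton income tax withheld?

Canton Income Tax: taxable = R$23,091.00 − 3×R$480.00 = R$21,651.00
  R$2,034.64 + 29.75% × (R$21,651.00 − R$12,600.00) = R$2,034.64 + 29.75% × R$9,051.00 = R$4,727.31

R$4,727.31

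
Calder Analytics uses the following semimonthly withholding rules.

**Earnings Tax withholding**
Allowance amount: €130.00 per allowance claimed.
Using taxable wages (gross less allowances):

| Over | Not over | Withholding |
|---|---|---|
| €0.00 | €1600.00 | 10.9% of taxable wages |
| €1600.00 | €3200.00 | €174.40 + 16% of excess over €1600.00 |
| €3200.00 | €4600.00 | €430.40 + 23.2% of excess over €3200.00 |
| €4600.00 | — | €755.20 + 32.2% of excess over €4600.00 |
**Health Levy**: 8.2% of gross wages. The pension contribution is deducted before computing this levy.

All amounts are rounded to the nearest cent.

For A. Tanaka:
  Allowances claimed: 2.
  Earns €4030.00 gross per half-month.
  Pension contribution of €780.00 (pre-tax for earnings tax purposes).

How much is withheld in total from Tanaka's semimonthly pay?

Earnings Tax: taxable = €4030.00 − €780.00 − 2×€130.00 = €2990.00
  €174.40 + 16% × (€2990.00 − €1600.00) = €174.40 + 16% × €1390.00 = €396.80
Health Levy: 8.2% × €3250.00 = €266.50
Total: €396.80 + €266.50 = €663.30

€663.30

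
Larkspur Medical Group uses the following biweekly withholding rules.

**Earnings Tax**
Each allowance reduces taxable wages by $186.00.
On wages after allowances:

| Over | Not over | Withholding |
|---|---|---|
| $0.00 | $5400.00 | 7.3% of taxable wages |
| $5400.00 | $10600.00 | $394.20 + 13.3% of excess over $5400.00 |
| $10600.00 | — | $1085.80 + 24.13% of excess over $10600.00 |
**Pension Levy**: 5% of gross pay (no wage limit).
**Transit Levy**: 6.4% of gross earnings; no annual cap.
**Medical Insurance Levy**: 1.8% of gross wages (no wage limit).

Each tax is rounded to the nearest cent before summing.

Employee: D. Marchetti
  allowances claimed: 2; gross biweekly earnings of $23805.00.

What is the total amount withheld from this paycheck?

Earnings Tax: taxable = $23805.00 − 2×$186.00 = $23433.00
  $1085.80 + 24.13% × ($23433.00 − $10600.00) = $1085.80 + 24.13% × $12833.00 = $4182.40
Pension Levy: 5% × $23805.00 = $1190.25
Transit Levy: 6.4% × $23805.00 = $1523.52
Medical Insurance Levy: 1.8% × $23805.00 = $428.49
Total: $4182.40 + $1190.25 + $1523.52 + $428.49 = $7324.66

$7324.66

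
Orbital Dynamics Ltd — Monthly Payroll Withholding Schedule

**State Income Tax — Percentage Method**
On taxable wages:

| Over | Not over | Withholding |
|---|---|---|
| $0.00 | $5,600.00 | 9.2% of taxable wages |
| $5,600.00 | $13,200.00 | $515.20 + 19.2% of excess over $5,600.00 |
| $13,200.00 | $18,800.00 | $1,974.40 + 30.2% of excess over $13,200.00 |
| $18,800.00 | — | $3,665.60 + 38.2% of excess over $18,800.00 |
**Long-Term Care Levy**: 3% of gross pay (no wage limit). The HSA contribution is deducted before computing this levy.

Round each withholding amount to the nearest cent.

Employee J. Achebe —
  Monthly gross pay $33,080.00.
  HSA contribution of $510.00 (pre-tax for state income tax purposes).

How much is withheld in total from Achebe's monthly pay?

State Income Tax: taxable = $33,080.00 − $510.00 = $32,570.00
  $3,665.60 + 38.2% × ($32,570.00 − $18,800.00) = $3,665.60 + 38.2% × $13,770.00 = $8,925.74
Long-Term Care Levy: 3% × $32,570.00 = $977.10
Total: $8,925.74 + $977.10 = $9,902.84

$9,902.84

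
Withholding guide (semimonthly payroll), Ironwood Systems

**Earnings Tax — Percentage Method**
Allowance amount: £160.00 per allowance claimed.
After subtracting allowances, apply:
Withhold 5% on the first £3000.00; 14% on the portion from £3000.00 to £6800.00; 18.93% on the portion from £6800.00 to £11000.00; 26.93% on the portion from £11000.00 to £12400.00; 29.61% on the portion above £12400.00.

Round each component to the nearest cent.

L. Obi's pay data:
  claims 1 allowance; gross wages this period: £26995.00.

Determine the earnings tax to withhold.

Earnings Tax: taxable = £26995.00 − 1×£160.00 = £26835.00
  £1854.08 + 29.61% × (£26835.00 − £12400.00) = £1854.08 + 29.61% × £14435.00 = £6128.28

£6128.28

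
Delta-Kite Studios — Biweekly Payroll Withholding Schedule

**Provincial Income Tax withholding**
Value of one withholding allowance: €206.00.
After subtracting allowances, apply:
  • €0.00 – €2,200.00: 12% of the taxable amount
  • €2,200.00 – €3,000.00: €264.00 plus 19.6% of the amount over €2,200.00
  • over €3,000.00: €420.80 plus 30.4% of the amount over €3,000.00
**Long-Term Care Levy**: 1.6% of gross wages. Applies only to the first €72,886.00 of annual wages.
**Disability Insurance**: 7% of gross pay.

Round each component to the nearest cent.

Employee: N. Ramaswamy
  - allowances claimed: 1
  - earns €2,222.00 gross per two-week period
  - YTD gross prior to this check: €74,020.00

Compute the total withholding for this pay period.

€397.46

Provincial Income Tax: taxable = €2,222.00 − 1×€206.00 = €2,016.00
  12% × €2,016.00 = €241.92
Long-Term Care Levy: YTD €74,020.00 ≥ cap €72,886.00 → €0.00
Disability Insurance: 7% × €2,222.00 = €155.54
Total: €241.92 + €0.00 + €155.54 = €397.46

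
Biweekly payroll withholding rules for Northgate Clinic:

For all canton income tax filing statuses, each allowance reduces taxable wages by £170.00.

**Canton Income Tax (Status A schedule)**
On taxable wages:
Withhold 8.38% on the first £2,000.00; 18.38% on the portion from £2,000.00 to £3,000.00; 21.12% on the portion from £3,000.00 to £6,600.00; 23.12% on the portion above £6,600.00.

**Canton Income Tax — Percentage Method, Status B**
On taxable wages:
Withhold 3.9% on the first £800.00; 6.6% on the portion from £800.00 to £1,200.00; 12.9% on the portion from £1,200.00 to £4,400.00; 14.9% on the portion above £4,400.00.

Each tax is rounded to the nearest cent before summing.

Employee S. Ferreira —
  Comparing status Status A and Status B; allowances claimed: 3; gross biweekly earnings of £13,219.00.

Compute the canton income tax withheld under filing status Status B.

£1,708.44

Canton Income Tax (Status B): taxable = £13,219.00 − 3×£170.00 = £12,709.00
  £470.40 + 14.9% × (£12,709.00 − £4,400.00) = £470.40 + 14.9% × £8,309.00 = £1,708.44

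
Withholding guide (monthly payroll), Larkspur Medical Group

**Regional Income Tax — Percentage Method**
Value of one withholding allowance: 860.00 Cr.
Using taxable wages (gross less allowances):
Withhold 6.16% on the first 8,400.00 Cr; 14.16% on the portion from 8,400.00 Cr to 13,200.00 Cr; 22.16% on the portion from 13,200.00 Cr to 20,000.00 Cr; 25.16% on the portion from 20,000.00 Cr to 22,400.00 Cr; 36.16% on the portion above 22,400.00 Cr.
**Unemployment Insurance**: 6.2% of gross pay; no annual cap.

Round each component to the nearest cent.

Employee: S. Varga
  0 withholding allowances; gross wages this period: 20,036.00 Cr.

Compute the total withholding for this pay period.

3,955.29 Cr

Regional Income Tax: taxable = 20,036.00 Cr
  2,704.00 Cr + 25.16% × (20,036.00 Cr − 20,000.00 Cr) = 2,704.00 Cr + 25.16% × 36.00 Cr = 2,713.06 Cr
Unemployment Insurance: 6.2% × 20,036.00 Cr = 1,242.23 Cr
Total: 2,713.06 Cr + 1,242.23 Cr = 3,955.29 Cr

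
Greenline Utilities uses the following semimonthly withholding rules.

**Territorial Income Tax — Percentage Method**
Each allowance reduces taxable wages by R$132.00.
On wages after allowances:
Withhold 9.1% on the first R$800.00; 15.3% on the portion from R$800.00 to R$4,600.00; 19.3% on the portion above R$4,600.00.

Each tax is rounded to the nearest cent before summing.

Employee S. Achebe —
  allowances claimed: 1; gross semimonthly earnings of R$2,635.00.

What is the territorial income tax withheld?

Territorial Income Tax: taxable = R$2,635.00 − 1×R$132.00 = R$2,503.00
  R$72.80 + 15.3% × (R$2,503.00 − R$800.00) = R$72.80 + 15.3% × R$1,703.00 = R$333.36

R$333.36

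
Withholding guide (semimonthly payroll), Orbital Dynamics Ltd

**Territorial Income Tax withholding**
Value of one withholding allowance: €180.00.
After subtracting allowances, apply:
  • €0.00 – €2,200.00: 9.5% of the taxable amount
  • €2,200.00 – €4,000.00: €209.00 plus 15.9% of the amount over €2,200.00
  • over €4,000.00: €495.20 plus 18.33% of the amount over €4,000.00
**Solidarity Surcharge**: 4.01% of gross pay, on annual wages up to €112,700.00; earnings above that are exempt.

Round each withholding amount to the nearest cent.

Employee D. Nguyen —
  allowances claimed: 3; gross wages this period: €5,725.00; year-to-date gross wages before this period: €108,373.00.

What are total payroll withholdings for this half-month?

€885.92

Territorial Income Tax: taxable = €5,725.00 − 3×€180.00 = €5,185.00
  €495.20 + 18.33% × (€5,185.00 − €4,000.00) = €495.20 + 18.33% × €1,185.00 = €712.41
Solidarity Surcharge: cap €112,700.00 − YTD €108,373.00 = €4,327.00 subject; 4.01% × €4,327.00 = €173.51
Total: €712.41 + €173.51 = €885.92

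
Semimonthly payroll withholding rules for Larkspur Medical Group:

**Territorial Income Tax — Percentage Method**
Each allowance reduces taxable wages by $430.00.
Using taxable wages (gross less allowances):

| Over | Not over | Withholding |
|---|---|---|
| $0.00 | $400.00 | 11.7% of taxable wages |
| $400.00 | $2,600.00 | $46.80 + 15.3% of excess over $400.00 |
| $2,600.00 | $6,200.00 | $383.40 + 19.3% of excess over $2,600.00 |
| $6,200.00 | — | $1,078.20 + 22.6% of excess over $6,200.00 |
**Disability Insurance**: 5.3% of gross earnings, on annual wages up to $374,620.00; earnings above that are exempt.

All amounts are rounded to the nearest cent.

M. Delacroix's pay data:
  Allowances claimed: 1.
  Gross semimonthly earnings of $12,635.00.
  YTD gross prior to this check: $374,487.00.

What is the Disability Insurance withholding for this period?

$7.05

Disability Insurance: cap $374,620.00 − YTD $374,487.00 = $133.00 subject; 5.3% × $133.00 = $7.05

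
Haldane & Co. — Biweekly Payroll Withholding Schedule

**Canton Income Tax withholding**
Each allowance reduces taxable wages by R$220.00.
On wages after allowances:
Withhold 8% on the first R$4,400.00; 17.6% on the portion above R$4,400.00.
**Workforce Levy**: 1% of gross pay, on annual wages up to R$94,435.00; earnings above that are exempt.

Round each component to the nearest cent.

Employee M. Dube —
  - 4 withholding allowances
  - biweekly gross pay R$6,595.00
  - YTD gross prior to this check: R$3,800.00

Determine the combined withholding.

R$649.39

Canton Income Tax: taxable = R$6,595.00 − 4×R$220.00 = R$5,715.00
  R$352.00 + 17.6% × (R$5,715.00 − R$4,400.00) = R$352.00 + 17.6% × R$1,315.00 = R$583.44
Workforce Levy: 1% × R$6,595.00 = R$65.95
Total: R$583.44 + R$65.95 = R$649.39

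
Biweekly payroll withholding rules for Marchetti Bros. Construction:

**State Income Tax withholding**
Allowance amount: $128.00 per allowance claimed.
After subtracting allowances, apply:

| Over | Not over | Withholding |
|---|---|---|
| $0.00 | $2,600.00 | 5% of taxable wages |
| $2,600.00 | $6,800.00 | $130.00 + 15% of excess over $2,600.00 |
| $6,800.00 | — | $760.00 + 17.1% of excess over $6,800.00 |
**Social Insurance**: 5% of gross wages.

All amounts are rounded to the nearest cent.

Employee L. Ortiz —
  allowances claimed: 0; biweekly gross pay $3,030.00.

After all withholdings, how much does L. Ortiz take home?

State Income Tax: taxable = $3,030.00
  $130.00 + 15% × ($3,030.00 − $2,600.00) = $130.00 + 15% × $430.00 = $194.50
Social Insurance: 5% × $3,030.00 = $151.50
Total withheld: $194.50 + $151.50 = $346.00
Net pay: $3,030.00 − $346.00 = $2,684.00

$2,684.00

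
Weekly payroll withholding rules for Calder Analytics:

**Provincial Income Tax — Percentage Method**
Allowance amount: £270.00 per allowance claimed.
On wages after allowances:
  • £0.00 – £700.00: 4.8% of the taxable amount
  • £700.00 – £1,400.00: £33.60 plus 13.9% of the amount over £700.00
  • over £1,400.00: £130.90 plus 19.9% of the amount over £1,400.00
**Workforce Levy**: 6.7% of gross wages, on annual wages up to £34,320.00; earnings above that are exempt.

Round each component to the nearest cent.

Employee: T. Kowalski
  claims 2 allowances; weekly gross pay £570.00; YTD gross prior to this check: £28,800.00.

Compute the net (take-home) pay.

£530.37

Provincial Income Tax: taxable = £570.00 − 2×£270.00 = £30.00
  4.8% × £30.00 = £1.44
Workforce Levy: 6.7% × £570.00 = £38.19
Total withheld: £1.44 + £38.19 = £39.63
Net pay: £570.00 − £39.63 = £530.37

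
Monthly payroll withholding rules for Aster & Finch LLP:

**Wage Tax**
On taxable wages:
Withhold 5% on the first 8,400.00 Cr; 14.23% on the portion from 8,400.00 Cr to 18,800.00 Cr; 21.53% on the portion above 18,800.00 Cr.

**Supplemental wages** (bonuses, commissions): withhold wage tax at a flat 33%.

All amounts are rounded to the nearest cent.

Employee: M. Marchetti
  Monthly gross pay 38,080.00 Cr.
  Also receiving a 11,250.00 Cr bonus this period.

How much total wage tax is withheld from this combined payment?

9,763.40 Cr

Wage Tax: taxable = 38,080.00 Cr
  1,899.92 Cr + 21.53% × (38,080.00 Cr − 18,800.00 Cr) = 1,899.92 Cr + 21.53% × 19,280.00 Cr = 6,050.90 Cr
Supplemental (33% flat on bonus): 33% × 11,250.00 Cr = 3,712.50 Cr
Total wage tax: 6,050.90 Cr + 3,712.50 Cr = 9,763.40 Cr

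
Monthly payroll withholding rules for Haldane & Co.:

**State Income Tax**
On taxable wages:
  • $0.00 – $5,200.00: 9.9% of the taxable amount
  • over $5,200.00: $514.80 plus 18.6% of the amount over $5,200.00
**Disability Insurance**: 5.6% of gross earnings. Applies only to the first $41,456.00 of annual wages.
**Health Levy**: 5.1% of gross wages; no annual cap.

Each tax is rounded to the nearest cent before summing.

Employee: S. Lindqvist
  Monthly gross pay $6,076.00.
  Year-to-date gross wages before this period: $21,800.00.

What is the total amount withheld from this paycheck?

State Income Tax: taxable = $6,076.00
  $514.80 + 18.6% × ($6,076.00 − $5,200.00) = $514.80 + 18.6% × $876.00 = $677.74
Disability Insurance: 5.6% × $6,076.00 = $340.26
Health Levy: 5.1% × $6,076.00 = $309.88
Total: $677.74 + $340.26 + $309.88 = $1,327.88

$1,327.88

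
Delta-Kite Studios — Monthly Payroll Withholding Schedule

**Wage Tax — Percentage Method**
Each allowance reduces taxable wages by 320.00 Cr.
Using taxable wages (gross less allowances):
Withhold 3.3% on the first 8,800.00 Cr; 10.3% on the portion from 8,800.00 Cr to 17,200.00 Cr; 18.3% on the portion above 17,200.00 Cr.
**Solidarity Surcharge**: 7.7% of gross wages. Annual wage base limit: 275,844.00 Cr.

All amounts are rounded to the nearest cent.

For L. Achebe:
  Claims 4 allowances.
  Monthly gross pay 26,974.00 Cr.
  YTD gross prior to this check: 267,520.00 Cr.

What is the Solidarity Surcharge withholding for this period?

Solidarity Surcharge: cap 275,844.00 Cr − YTD 267,520.00 Cr = 8,324.00 Cr subject; 7.7% × 8,324.00 Cr = 640.95 Cr

640.95 Cr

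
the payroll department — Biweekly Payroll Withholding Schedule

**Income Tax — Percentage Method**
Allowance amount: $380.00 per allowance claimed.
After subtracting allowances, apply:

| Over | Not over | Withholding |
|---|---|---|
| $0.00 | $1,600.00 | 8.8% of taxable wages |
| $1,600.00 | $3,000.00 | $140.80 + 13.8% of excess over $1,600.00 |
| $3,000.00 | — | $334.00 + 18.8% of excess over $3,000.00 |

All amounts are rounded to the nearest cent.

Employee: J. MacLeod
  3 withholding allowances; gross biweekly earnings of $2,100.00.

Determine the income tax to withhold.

$84.48

Income Tax: taxable = $2,100.00 − 3×$380.00 = $960.00
  8.8% × $960.00 = $84.48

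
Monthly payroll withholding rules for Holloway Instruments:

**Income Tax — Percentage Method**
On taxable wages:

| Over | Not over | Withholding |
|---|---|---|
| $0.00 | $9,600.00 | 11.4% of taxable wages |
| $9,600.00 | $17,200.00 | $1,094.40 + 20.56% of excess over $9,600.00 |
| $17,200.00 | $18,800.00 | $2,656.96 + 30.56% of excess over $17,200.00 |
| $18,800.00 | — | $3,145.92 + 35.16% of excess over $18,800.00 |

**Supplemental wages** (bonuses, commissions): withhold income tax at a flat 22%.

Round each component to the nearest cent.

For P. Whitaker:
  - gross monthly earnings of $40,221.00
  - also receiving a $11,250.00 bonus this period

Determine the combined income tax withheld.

Income Tax: taxable = $40,221.00
  $3,145.92 + 35.16% × ($40,221.00 − $18,800.00) = $3,145.92 + 35.16% × $21,421.00 = $10,677.54
Supplemental (22% flat on bonus): 22% × $11,250.00 = $2,475.00
Total income tax: $10,677.54 + $2,475.00 = $13,152.54

$13,152.54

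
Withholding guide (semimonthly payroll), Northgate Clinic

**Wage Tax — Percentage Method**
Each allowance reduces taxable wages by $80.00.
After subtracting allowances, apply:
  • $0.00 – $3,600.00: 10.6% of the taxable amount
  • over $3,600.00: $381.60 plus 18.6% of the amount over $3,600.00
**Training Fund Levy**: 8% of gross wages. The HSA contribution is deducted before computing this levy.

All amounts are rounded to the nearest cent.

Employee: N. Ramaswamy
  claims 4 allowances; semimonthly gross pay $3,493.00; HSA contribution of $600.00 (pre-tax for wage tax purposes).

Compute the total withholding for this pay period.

$504.18

Wage Tax: taxable = $3,493.00 − $600.00 − 4×$80.00 = $2,573.00
  10.6% × $2,573.00 = $272.74
Training Fund Levy: 8% × $2,893.00 = $231.44
Total: $272.74 + $231.44 = $504.18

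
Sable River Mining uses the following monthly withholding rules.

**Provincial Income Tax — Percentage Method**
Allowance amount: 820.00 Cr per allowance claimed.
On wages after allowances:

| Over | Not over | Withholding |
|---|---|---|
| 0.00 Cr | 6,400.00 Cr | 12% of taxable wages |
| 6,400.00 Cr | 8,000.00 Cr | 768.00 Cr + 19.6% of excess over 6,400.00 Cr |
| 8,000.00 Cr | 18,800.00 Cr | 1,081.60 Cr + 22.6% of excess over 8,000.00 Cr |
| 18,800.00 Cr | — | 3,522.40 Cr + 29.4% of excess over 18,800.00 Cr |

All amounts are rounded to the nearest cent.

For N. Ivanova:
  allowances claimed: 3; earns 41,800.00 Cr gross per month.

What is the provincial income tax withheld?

Provincial Income Tax: taxable = 41,800.00 Cr − 3×820.00 Cr = 39,340.00 Cr
  3,522.40 Cr + 29.4% × (39,340.00 Cr − 18,800.00 Cr) = 3,522.40 Cr + 29.4% × 20,540.00 Cr = 9,561.16 Cr

9,561.16 Cr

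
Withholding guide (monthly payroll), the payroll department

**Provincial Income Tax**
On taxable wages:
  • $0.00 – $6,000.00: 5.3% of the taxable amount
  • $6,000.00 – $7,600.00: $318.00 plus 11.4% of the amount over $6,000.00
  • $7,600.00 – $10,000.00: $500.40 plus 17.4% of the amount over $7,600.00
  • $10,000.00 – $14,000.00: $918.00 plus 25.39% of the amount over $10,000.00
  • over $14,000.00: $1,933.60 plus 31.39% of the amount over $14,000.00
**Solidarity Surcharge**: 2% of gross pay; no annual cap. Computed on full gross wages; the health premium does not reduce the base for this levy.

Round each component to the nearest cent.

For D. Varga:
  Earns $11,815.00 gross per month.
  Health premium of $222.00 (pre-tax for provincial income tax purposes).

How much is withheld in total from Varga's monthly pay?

Provincial Income Tax: taxable = $11,815.00 − $222.00 = $11,593.00
  $918.00 + 25.39% × ($11,593.00 − $10,000.00) = $918.00 + 25.39% × $1,593.00 = $1,322.46
Solidarity Surcharge: 2% × $11,815.00 = $236.30
Total: $1,322.46 + $236.30 = $1,558.76

$1,558.76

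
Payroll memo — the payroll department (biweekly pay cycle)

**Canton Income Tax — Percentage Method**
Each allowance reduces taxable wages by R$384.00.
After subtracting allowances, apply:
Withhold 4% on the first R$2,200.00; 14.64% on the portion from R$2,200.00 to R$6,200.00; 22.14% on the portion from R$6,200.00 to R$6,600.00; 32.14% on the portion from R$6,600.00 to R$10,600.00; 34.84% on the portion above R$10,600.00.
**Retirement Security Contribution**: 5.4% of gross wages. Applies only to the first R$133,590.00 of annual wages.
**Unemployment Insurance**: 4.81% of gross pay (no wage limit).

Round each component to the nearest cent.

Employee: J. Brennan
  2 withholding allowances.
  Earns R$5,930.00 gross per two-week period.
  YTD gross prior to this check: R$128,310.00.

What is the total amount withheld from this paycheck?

Canton Income Tax: taxable = R$5,930.00 − 2×R$384.00 = R$5,162.00
  R$88.00 + 14.64% × (R$5,162.00 − R$2,200.00) = R$88.00 + 14.64% × R$2,962.00 = R$521.64
Retirement Security Contribution: cap R$133,590.00 − YTD R$128,310.00 = R$5,280.00 subject; 5.4% × R$5,280.00 = R$285.12
Unemployment Insurance: 4.81% × R$5,930.00 = R$285.23
Total: R$521.64 + R$285.12 + R$285.23 = R$1,091.99

R$1,091.99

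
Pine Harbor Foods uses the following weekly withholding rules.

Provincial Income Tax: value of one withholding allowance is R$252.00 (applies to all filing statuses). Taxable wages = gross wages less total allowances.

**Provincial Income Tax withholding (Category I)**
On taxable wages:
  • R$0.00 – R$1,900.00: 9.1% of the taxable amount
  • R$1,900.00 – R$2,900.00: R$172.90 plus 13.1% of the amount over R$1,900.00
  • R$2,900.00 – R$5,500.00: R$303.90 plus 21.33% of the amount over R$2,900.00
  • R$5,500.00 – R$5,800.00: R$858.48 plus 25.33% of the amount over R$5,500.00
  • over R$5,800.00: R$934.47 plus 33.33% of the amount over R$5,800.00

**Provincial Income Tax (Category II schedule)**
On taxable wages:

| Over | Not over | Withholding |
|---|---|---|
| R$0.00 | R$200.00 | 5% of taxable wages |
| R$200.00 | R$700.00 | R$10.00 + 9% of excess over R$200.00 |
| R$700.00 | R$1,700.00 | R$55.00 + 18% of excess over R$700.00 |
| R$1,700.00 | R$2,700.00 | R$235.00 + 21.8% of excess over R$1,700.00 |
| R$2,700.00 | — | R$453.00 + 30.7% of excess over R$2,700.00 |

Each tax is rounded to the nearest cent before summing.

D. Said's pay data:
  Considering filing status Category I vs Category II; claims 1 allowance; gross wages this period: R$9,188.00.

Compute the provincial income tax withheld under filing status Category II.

R$2,367.45

Provincial Income Tax (Category II): taxable = R$9,188.00 − 1×R$252.00 = R$8,936.00
  R$453.00 + 30.7% × (R$8,936.00 − R$2,700.00) = R$453.00 + 30.7% × R$6,236.00 = R$2,367.45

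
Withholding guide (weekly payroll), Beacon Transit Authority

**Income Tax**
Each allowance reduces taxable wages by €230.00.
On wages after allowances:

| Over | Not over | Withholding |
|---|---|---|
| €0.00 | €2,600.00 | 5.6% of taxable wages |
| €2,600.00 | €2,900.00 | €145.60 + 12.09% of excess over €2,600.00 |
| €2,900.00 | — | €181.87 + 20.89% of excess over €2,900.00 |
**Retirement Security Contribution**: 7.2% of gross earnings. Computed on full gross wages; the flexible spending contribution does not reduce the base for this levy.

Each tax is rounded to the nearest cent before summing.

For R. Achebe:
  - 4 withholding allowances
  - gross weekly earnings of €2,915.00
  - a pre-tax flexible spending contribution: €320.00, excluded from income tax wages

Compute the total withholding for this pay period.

Income Tax: taxable = €2,915.00 − €320.00 − 4×€230.00 = €1,675.00
  5.6% × €1,675.00 = €93.80
Retirement Security Contribution: 7.2% × €2,915.00 = €209.88
Total: €93.80 + €209.88 = €303.68

€303.68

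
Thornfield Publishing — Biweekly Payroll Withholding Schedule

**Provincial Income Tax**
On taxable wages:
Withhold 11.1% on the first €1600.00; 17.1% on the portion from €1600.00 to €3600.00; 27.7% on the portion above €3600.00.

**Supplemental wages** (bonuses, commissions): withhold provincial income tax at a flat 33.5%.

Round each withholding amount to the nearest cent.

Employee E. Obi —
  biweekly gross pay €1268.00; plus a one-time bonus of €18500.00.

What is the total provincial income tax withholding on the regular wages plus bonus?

Provincial Income Tax: taxable = €1268.00
  11.1% × €1268.00 = €140.75
Supplemental (33.5% flat on bonus): 33.5% × €18500.00 = €6197.50
Total provincial income tax: €140.75 + €6197.50 = €6338.25

€6338.25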